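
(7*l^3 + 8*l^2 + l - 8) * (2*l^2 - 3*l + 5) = 14*l^5 - 5*l^4 + 13*l^3 + 21*l^2 + 29*l - 40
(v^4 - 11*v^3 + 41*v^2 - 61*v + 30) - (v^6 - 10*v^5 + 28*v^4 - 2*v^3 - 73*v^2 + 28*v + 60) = -v^6 + 10*v^5 - 27*v^4 - 9*v^3 + 114*v^2 - 89*v - 30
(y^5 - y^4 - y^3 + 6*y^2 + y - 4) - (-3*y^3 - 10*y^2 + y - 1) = y^5 - y^4 + 2*y^3 + 16*y^2 - 3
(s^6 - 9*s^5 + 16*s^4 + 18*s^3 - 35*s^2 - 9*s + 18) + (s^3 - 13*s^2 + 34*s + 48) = s^6 - 9*s^5 + 16*s^4 + 19*s^3 - 48*s^2 + 25*s + 66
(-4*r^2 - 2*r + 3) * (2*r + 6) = -8*r^3 - 28*r^2 - 6*r + 18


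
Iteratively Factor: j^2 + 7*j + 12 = (j + 3)*(j + 4)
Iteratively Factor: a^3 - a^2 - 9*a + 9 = (a - 3)*(a^2 + 2*a - 3) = (a - 3)*(a + 3)*(a - 1)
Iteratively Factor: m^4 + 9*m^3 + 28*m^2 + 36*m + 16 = (m + 2)*(m^3 + 7*m^2 + 14*m + 8) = (m + 1)*(m + 2)*(m^2 + 6*m + 8) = (m + 1)*(m + 2)*(m + 4)*(m + 2)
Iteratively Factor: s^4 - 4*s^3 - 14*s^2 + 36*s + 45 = (s - 3)*(s^3 - s^2 - 17*s - 15) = (s - 5)*(s - 3)*(s^2 + 4*s + 3) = (s - 5)*(s - 3)*(s + 1)*(s + 3)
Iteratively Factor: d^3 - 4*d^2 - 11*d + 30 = (d - 5)*(d^2 + d - 6) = (d - 5)*(d + 3)*(d - 2)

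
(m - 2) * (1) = m - 2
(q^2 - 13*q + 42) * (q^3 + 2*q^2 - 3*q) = q^5 - 11*q^4 + 13*q^3 + 123*q^2 - 126*q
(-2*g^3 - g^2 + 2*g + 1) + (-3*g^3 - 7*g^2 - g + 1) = -5*g^3 - 8*g^2 + g + 2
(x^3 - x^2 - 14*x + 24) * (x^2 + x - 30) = x^5 - 45*x^3 + 40*x^2 + 444*x - 720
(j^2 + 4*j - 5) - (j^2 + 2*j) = 2*j - 5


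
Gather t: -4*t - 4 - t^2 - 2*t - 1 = -t^2 - 6*t - 5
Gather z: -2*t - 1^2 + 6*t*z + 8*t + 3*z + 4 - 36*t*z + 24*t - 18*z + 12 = 30*t + z*(-30*t - 15) + 15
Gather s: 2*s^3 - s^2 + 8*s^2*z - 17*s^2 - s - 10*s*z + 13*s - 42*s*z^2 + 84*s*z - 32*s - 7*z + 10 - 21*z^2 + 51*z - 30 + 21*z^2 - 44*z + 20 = 2*s^3 + s^2*(8*z - 18) + s*(-42*z^2 + 74*z - 20)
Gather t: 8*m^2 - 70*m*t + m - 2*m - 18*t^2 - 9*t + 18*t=8*m^2 - m - 18*t^2 + t*(9 - 70*m)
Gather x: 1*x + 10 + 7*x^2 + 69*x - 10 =7*x^2 + 70*x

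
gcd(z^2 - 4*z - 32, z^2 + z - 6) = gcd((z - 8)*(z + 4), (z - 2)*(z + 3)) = 1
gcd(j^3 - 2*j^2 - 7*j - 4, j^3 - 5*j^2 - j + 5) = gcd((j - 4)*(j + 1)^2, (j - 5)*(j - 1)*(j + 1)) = j + 1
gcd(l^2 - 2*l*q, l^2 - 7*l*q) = l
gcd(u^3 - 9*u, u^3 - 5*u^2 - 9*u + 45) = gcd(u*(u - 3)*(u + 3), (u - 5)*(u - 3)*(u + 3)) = u^2 - 9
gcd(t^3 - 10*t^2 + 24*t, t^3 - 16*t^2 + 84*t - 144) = t^2 - 10*t + 24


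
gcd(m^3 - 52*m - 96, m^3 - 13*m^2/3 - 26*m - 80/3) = m^2 - 6*m - 16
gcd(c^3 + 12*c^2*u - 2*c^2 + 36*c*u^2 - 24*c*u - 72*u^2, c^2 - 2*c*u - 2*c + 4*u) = c - 2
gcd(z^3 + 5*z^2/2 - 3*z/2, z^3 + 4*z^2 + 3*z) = z^2 + 3*z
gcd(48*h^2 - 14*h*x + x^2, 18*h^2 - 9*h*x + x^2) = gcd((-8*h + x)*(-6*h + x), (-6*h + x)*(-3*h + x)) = -6*h + x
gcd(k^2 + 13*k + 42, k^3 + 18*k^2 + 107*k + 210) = k^2 + 13*k + 42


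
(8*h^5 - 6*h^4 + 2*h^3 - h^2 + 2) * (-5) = -40*h^5 + 30*h^4 - 10*h^3 + 5*h^2 - 10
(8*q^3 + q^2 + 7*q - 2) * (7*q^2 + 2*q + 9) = 56*q^5 + 23*q^4 + 123*q^3 + 9*q^2 + 59*q - 18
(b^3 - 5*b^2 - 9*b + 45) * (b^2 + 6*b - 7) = b^5 + b^4 - 46*b^3 + 26*b^2 + 333*b - 315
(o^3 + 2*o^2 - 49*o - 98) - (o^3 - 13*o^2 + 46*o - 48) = 15*o^2 - 95*o - 50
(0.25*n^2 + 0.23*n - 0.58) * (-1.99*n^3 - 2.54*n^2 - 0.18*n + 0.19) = -0.4975*n^5 - 1.0927*n^4 + 0.525*n^3 + 1.4793*n^2 + 0.1481*n - 0.1102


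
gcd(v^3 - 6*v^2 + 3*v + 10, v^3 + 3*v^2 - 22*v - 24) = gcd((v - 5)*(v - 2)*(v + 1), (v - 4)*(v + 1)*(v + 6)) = v + 1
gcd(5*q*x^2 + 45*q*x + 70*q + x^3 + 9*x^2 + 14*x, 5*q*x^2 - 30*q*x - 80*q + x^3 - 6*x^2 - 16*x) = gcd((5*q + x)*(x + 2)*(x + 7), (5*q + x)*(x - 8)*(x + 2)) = 5*q*x + 10*q + x^2 + 2*x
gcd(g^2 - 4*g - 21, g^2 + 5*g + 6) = g + 3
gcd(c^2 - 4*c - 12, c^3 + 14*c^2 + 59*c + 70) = c + 2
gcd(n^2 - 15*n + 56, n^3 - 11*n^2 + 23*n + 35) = n - 7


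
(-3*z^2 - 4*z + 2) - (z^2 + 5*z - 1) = -4*z^2 - 9*z + 3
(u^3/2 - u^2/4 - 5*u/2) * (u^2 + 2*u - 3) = u^5/2 + 3*u^4/4 - 9*u^3/2 - 17*u^2/4 + 15*u/2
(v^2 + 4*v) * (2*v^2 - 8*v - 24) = 2*v^4 - 56*v^2 - 96*v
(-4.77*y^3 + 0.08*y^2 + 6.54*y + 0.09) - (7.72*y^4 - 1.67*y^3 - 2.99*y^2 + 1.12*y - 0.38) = -7.72*y^4 - 3.1*y^3 + 3.07*y^2 + 5.42*y + 0.47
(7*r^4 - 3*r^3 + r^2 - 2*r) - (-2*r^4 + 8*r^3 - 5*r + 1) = 9*r^4 - 11*r^3 + r^2 + 3*r - 1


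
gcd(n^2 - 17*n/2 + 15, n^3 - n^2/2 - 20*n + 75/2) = n - 5/2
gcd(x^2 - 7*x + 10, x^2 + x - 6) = x - 2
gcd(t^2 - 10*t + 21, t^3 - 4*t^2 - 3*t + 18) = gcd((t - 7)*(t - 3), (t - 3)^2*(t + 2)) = t - 3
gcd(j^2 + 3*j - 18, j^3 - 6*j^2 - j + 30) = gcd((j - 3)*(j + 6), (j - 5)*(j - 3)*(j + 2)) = j - 3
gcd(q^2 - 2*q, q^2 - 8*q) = q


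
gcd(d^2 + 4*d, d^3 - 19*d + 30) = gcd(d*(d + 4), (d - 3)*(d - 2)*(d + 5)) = 1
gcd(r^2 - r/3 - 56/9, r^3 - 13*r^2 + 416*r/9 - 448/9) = r - 8/3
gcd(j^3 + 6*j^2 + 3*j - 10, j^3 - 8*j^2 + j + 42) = j + 2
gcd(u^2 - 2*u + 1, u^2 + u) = 1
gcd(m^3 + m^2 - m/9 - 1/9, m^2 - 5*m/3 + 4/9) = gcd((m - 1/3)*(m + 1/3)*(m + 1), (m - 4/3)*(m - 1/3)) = m - 1/3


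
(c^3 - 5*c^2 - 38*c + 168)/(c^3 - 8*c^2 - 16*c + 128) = (c^2 - c - 42)/(c^2 - 4*c - 32)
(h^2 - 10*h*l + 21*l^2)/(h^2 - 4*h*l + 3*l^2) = (h - 7*l)/(h - l)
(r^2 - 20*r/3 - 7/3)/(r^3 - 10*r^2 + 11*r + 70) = (r + 1/3)/(r^2 - 3*r - 10)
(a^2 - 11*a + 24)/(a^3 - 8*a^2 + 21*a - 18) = (a - 8)/(a^2 - 5*a + 6)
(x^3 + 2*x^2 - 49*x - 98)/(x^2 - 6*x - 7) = (x^2 + 9*x + 14)/(x + 1)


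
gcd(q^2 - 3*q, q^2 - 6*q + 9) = q - 3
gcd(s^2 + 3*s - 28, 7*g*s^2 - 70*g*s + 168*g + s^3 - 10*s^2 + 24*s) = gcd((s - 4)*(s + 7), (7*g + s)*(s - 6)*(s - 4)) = s - 4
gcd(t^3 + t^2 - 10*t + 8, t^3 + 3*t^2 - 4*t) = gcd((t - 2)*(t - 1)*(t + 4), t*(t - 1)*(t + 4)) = t^2 + 3*t - 4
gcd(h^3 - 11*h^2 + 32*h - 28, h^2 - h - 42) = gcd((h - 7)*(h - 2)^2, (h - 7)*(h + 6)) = h - 7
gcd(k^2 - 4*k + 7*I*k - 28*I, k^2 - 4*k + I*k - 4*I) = k - 4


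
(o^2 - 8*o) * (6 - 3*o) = -3*o^3 + 30*o^2 - 48*o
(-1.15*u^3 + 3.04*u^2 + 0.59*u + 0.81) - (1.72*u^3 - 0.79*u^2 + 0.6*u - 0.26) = -2.87*u^3 + 3.83*u^2 - 0.01*u + 1.07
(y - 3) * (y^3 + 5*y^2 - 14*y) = y^4 + 2*y^3 - 29*y^2 + 42*y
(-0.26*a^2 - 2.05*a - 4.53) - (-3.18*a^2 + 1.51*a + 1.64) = 2.92*a^2 - 3.56*a - 6.17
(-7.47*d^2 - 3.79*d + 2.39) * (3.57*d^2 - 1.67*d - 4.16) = -26.6679*d^4 - 1.0554*d^3 + 45.9368*d^2 + 11.7751*d - 9.9424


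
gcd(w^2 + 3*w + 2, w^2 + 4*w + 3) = w + 1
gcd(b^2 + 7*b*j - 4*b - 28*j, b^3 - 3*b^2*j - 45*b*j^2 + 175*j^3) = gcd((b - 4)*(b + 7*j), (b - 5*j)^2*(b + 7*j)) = b + 7*j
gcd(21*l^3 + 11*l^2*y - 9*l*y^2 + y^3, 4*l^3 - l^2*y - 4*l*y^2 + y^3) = l + y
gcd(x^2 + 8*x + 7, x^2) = 1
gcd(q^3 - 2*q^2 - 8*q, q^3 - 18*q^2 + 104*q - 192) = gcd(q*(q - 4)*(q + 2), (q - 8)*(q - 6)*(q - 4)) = q - 4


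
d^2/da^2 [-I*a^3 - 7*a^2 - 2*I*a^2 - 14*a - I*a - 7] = -6*I*a - 14 - 4*I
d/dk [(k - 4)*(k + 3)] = 2*k - 1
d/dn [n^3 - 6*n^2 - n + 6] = 3*n^2 - 12*n - 1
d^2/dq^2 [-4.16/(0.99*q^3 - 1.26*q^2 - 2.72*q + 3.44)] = ((24.7104*q - 10.4832)*(0.99*q^3 - 1.26*q^2 - 2.72*q + 3.44) - 4.16*(-5.94*q^2 + 5.04*q + 5.44)*(-2.97*q^2 + 2.52*q + 2.72))/(0.99*q^3 - 1.26*q^2 - 2.72*q + 3.44)^3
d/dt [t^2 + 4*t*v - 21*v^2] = 2*t + 4*v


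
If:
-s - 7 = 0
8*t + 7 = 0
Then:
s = -7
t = -7/8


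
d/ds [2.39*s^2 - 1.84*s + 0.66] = 4.78*s - 1.84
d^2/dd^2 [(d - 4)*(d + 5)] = 2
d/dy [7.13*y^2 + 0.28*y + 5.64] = 14.26*y + 0.28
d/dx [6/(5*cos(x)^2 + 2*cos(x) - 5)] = 12*(5*cos(x) + 1)*sin(x)/(-5*sin(x)^2 + 2*cos(x))^2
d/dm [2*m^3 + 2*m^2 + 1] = 2*m*(3*m + 2)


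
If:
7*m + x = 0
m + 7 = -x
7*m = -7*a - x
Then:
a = 0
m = 7/6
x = -49/6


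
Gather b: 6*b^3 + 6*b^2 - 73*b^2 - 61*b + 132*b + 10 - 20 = 6*b^3 - 67*b^2 + 71*b - 10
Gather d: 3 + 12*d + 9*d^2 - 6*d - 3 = 9*d^2 + 6*d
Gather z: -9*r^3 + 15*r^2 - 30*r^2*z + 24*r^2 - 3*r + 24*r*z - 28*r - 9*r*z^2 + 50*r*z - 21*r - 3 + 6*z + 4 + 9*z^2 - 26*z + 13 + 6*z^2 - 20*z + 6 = -9*r^3 + 39*r^2 - 52*r + z^2*(15 - 9*r) + z*(-30*r^2 + 74*r - 40) + 20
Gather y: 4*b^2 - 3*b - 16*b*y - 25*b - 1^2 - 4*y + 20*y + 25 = 4*b^2 - 28*b + y*(16 - 16*b) + 24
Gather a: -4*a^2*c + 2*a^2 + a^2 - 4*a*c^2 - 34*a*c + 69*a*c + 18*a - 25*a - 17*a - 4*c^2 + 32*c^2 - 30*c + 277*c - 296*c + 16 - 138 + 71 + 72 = a^2*(3 - 4*c) + a*(-4*c^2 + 35*c - 24) + 28*c^2 - 49*c + 21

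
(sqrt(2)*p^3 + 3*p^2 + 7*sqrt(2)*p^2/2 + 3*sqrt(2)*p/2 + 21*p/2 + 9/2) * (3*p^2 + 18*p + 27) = 3*sqrt(2)*p^5 + 9*p^4 + 57*sqrt(2)*p^4/2 + 171*p^3/2 + 189*sqrt(2)*p^3/2 + 243*sqrt(2)*p^2/2 + 567*p^2/2 + 81*sqrt(2)*p/2 + 729*p/2 + 243/2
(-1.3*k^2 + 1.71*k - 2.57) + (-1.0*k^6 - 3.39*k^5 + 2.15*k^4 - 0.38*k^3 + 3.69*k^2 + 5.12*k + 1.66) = -1.0*k^6 - 3.39*k^5 + 2.15*k^4 - 0.38*k^3 + 2.39*k^2 + 6.83*k - 0.91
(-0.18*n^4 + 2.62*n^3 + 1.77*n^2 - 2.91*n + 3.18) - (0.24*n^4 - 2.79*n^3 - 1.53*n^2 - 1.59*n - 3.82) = -0.42*n^4 + 5.41*n^3 + 3.3*n^2 - 1.32*n + 7.0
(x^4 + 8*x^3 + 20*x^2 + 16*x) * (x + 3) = x^5 + 11*x^4 + 44*x^3 + 76*x^2 + 48*x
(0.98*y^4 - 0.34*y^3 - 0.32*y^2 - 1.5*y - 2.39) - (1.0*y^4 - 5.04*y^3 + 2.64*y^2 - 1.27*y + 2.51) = -0.02*y^4 + 4.7*y^3 - 2.96*y^2 - 0.23*y - 4.9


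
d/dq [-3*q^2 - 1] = -6*q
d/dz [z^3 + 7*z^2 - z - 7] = 3*z^2 + 14*z - 1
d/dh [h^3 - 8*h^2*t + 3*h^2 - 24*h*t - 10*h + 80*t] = 3*h^2 - 16*h*t + 6*h - 24*t - 10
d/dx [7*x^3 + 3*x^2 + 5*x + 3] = 21*x^2 + 6*x + 5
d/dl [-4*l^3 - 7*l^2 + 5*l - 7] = -12*l^2 - 14*l + 5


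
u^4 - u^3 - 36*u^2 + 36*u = u*(u - 6)*(u - 1)*(u + 6)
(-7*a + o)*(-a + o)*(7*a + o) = 49*a^3 - 49*a^2*o - a*o^2 + o^3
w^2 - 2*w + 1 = (w - 1)^2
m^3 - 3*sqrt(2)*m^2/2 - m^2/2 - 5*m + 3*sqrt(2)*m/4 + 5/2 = (m - 1/2)*(m - 5*sqrt(2)/2)*(m + sqrt(2))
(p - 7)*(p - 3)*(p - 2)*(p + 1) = p^4 - 11*p^3 + 29*p^2 - p - 42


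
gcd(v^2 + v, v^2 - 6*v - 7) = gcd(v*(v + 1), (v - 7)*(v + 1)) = v + 1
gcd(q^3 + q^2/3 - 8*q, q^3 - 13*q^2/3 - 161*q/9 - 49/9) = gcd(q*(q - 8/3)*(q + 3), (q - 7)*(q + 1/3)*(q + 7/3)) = 1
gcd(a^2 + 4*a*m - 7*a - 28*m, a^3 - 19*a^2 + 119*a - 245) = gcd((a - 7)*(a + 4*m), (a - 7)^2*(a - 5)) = a - 7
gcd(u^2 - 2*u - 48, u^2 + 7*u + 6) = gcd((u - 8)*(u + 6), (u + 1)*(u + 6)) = u + 6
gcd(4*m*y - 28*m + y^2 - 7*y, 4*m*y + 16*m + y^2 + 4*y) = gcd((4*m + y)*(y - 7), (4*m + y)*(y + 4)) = 4*m + y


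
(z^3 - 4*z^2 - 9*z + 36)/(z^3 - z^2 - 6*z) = (z^2 - z - 12)/(z*(z + 2))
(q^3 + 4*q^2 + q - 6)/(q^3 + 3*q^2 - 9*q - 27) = (q^2 + q - 2)/(q^2 - 9)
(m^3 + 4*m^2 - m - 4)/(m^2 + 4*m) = m - 1/m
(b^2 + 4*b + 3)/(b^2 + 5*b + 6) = (b + 1)/(b + 2)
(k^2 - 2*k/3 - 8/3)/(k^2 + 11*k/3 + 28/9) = 3*(k - 2)/(3*k + 7)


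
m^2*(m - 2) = m^3 - 2*m^2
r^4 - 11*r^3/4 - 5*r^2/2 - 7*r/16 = r*(r - 7/2)*(r + 1/4)*(r + 1/2)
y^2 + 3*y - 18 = (y - 3)*(y + 6)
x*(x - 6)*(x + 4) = x^3 - 2*x^2 - 24*x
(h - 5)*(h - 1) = h^2 - 6*h + 5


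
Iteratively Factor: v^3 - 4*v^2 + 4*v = (v)*(v^2 - 4*v + 4) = v*(v - 2)*(v - 2)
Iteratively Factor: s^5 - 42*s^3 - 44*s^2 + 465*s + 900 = (s - 5)*(s^4 + 5*s^3 - 17*s^2 - 129*s - 180) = (s - 5)*(s + 4)*(s^3 + s^2 - 21*s - 45) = (s - 5)^2*(s + 4)*(s^2 + 6*s + 9) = (s - 5)^2*(s + 3)*(s + 4)*(s + 3)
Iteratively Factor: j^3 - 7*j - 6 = (j + 1)*(j^2 - j - 6) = (j - 3)*(j + 1)*(j + 2)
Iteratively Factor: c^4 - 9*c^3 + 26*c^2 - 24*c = (c - 2)*(c^3 - 7*c^2 + 12*c) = (c - 3)*(c - 2)*(c^2 - 4*c) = (c - 4)*(c - 3)*(c - 2)*(c)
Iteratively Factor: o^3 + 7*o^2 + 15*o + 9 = (o + 3)*(o^2 + 4*o + 3) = (o + 1)*(o + 3)*(o + 3)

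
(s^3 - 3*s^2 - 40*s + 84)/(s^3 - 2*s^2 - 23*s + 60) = (s^3 - 3*s^2 - 40*s + 84)/(s^3 - 2*s^2 - 23*s + 60)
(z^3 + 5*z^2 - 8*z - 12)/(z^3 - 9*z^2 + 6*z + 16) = (z + 6)/(z - 8)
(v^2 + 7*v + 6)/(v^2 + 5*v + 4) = (v + 6)/(v + 4)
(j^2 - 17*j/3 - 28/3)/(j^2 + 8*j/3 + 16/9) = 3*(j - 7)/(3*j + 4)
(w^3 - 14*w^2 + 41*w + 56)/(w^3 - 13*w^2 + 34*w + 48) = (w - 7)/(w - 6)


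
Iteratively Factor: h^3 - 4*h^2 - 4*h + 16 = (h - 4)*(h^2 - 4) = (h - 4)*(h - 2)*(h + 2)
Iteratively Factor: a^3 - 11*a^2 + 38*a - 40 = (a - 2)*(a^2 - 9*a + 20) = (a - 4)*(a - 2)*(a - 5)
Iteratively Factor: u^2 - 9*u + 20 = (u - 4)*(u - 5)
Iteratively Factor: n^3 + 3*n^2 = (n)*(n^2 + 3*n) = n*(n + 3)*(n)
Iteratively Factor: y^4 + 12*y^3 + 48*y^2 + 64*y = (y + 4)*(y^3 + 8*y^2 + 16*y) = y*(y + 4)*(y^2 + 8*y + 16) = y*(y + 4)^2*(y + 4)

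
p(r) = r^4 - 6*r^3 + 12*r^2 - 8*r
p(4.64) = 85.37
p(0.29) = -1.45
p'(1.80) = 0.21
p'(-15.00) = -17918.00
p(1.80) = -0.01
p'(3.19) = 15.24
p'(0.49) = -0.09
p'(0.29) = -2.46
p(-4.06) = 903.53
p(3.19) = 5.38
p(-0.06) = 0.52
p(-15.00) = 73695.00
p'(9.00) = 1666.00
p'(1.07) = 1.97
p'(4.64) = 115.42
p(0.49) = -1.69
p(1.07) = -0.86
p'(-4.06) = -669.84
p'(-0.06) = -9.51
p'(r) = 4*r^3 - 18*r^2 + 24*r - 8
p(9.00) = 3087.00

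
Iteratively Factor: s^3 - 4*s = (s - 2)*(s^2 + 2*s) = (s - 2)*(s + 2)*(s)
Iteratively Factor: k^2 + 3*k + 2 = (k + 1)*(k + 2)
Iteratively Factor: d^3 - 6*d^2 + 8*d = (d - 4)*(d^2 - 2*d) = d*(d - 4)*(d - 2)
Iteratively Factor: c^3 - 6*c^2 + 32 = (c + 2)*(c^2 - 8*c + 16) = (c - 4)*(c + 2)*(c - 4)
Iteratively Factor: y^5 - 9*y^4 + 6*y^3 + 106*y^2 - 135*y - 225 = (y - 3)*(y^4 - 6*y^3 - 12*y^2 + 70*y + 75) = (y - 5)*(y - 3)*(y^3 - y^2 - 17*y - 15) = (y - 5)^2*(y - 3)*(y^2 + 4*y + 3) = (y - 5)^2*(y - 3)*(y + 1)*(y + 3)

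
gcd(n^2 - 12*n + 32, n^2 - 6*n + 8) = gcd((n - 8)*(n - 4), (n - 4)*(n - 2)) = n - 4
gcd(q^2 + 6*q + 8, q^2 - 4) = q + 2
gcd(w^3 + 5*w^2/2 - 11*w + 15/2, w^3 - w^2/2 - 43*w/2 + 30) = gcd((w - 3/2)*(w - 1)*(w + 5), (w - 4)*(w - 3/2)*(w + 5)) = w^2 + 7*w/2 - 15/2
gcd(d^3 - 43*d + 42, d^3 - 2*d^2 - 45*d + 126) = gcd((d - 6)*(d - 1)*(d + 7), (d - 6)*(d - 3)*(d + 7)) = d^2 + d - 42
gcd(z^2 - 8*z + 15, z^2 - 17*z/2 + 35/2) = z - 5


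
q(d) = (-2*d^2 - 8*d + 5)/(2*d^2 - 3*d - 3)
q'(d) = (3 - 4*d)*(-2*d^2 - 8*d + 5)/(2*d^2 - 3*d - 3)^2 + (-4*d - 8)/(2*d^2 - 3*d - 3) = (22*d^2 - 8*d + 39)/(4*d^4 - 12*d^3 - 3*d^2 + 18*d + 9)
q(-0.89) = 8.40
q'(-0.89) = 40.40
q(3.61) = -4.08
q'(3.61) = 1.98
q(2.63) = -10.15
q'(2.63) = 19.63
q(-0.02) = -1.76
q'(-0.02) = 4.53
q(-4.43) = 0.02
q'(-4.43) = 0.21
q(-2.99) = 0.46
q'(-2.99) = 0.46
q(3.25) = -5.03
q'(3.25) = 3.50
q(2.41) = -18.68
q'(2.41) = 76.76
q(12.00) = -1.52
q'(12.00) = 0.05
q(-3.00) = 0.46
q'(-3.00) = 0.45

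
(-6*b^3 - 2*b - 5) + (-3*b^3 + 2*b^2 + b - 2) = -9*b^3 + 2*b^2 - b - 7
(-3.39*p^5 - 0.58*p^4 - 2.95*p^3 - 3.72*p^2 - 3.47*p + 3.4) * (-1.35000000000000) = 4.5765*p^5 + 0.783*p^4 + 3.9825*p^3 + 5.022*p^2 + 4.6845*p - 4.59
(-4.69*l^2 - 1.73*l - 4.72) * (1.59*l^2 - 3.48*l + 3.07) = -7.4571*l^4 + 13.5705*l^3 - 15.8827*l^2 + 11.1145*l - 14.4904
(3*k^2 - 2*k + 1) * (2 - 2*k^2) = -6*k^4 + 4*k^3 + 4*k^2 - 4*k + 2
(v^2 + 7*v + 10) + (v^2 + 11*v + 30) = 2*v^2 + 18*v + 40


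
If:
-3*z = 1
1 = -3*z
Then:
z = -1/3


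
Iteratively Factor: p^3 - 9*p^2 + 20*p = (p - 4)*(p^2 - 5*p) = p*(p - 4)*(p - 5)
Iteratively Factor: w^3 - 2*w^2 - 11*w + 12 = (w - 4)*(w^2 + 2*w - 3) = (w - 4)*(w - 1)*(w + 3)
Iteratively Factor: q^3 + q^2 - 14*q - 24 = (q + 2)*(q^2 - q - 12) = (q + 2)*(q + 3)*(q - 4)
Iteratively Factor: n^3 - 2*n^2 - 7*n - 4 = (n + 1)*(n^2 - 3*n - 4) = (n + 1)^2*(n - 4)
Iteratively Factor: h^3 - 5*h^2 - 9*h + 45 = (h - 5)*(h^2 - 9) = (h - 5)*(h - 3)*(h + 3)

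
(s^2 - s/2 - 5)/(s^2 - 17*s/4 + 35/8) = 4*(s + 2)/(4*s - 7)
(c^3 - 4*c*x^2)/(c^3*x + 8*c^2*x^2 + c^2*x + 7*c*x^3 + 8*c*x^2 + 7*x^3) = c*(c^2 - 4*x^2)/(x*(c^3 + 8*c^2*x + c^2 + 7*c*x^2 + 8*c*x + 7*x^2))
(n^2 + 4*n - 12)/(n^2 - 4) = (n + 6)/(n + 2)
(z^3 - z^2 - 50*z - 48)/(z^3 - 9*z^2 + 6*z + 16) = (z + 6)/(z - 2)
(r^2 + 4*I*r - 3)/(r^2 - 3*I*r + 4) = (r + 3*I)/(r - 4*I)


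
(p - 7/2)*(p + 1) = p^2 - 5*p/2 - 7/2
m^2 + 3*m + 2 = (m + 1)*(m + 2)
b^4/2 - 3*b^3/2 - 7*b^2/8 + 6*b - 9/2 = (b/2 + 1)*(b - 2)*(b - 3/2)^2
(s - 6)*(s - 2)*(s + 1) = s^3 - 7*s^2 + 4*s + 12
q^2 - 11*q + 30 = (q - 6)*(q - 5)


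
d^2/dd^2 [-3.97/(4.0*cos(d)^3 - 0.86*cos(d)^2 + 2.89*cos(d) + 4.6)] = (-1760.394074*(0.805910006715917*sin(d)^2 + 0.115513767629281*cos(d) - 1.0)^2*sin(d)^2 + (-23.3833*cos(d) + 6.8284*cos(2*d) - 35.73*cos(3*d))*(4.0*cos(d)^3 - 0.86*cos(d)^2 + 2.89*cos(d) + 4.6))/(4.0*cos(d)^3 - 0.86*cos(d)^2 + 2.89*cos(d) + 4.6)^3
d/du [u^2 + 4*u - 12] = 2*u + 4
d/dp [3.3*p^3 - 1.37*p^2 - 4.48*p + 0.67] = 9.9*p^2 - 2.74*p - 4.48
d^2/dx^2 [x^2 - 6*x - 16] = 2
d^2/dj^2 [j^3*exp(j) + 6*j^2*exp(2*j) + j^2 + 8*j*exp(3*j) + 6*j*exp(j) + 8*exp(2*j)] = j^3*exp(j) + 24*j^2*exp(2*j) + 6*j^2*exp(j) + 72*j*exp(3*j) + 48*j*exp(2*j) + 12*j*exp(j) + 48*exp(3*j) + 44*exp(2*j) + 12*exp(j) + 2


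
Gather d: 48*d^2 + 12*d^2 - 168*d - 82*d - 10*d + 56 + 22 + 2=60*d^2 - 260*d + 80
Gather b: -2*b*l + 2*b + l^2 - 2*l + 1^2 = b*(2 - 2*l) + l^2 - 2*l + 1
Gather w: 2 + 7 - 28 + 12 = -7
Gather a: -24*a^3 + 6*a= -24*a^3 + 6*a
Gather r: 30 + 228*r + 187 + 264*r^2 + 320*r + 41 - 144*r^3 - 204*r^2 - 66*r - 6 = -144*r^3 + 60*r^2 + 482*r + 252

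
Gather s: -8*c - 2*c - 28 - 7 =-10*c - 35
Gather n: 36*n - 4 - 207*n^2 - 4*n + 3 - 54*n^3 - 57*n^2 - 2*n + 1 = -54*n^3 - 264*n^2 + 30*n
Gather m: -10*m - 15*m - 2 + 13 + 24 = 35 - 25*m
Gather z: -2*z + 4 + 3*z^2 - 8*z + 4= 3*z^2 - 10*z + 8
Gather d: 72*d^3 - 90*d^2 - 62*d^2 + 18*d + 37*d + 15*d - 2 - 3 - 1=72*d^3 - 152*d^2 + 70*d - 6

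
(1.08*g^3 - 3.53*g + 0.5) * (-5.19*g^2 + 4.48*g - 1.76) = -5.6052*g^5 + 4.8384*g^4 + 16.4199*g^3 - 18.4094*g^2 + 8.4528*g - 0.88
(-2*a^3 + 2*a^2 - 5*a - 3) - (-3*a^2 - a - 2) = -2*a^3 + 5*a^2 - 4*a - 1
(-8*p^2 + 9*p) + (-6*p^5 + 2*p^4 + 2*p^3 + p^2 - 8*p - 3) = -6*p^5 + 2*p^4 + 2*p^3 - 7*p^2 + p - 3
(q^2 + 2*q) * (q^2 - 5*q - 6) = q^4 - 3*q^3 - 16*q^2 - 12*q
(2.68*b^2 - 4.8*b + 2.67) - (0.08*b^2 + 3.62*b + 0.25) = 2.6*b^2 - 8.42*b + 2.42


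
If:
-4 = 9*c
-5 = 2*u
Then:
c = -4/9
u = -5/2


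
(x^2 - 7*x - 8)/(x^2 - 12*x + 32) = (x + 1)/(x - 4)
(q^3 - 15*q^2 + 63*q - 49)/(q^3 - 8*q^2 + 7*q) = (q - 7)/q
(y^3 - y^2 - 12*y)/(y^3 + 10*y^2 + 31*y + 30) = y*(y - 4)/(y^2 + 7*y + 10)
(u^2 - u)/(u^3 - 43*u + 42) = u/(u^2 + u - 42)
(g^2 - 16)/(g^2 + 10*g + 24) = (g - 4)/(g + 6)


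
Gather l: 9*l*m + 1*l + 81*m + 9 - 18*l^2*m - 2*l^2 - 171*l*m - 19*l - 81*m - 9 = l^2*(-18*m - 2) + l*(-162*m - 18)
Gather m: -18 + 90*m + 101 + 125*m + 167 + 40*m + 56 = 255*m + 306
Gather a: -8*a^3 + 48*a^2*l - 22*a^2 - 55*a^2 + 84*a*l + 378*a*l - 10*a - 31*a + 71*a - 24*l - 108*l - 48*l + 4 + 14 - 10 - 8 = -8*a^3 + a^2*(48*l - 77) + a*(462*l + 30) - 180*l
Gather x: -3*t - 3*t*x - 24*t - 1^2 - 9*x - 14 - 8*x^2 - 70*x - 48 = -27*t - 8*x^2 + x*(-3*t - 79) - 63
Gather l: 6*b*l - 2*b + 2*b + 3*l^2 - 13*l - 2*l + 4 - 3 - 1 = 3*l^2 + l*(6*b - 15)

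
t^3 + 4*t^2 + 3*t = t*(t + 1)*(t + 3)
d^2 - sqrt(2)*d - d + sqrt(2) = (d - 1)*(d - sqrt(2))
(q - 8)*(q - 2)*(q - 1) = q^3 - 11*q^2 + 26*q - 16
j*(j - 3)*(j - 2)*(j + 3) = j^4 - 2*j^3 - 9*j^2 + 18*j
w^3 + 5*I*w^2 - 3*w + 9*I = (w - I)*(w + 3*I)^2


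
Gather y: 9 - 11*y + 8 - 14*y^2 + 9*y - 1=-14*y^2 - 2*y + 16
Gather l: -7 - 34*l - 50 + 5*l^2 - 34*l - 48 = 5*l^2 - 68*l - 105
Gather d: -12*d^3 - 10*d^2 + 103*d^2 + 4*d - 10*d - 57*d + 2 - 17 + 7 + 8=-12*d^3 + 93*d^2 - 63*d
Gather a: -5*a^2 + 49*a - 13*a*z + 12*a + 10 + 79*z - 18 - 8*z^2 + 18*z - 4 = -5*a^2 + a*(61 - 13*z) - 8*z^2 + 97*z - 12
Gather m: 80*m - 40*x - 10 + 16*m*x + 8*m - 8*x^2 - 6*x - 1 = m*(16*x + 88) - 8*x^2 - 46*x - 11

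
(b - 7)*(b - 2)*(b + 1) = b^3 - 8*b^2 + 5*b + 14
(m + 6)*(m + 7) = m^2 + 13*m + 42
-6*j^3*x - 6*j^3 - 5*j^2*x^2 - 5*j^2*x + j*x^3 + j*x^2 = (-6*j + x)*(j + x)*(j*x + j)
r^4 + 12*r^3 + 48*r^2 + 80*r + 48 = (r + 2)^3*(r + 6)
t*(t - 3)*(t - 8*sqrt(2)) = t^3 - 8*sqrt(2)*t^2 - 3*t^2 + 24*sqrt(2)*t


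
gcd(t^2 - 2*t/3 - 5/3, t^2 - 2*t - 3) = t + 1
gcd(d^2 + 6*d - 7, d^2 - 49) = d + 7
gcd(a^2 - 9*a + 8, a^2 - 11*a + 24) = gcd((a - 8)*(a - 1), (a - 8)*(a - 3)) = a - 8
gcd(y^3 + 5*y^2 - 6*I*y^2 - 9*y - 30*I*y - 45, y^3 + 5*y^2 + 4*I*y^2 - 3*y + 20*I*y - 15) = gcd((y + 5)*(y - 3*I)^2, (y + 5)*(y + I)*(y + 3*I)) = y + 5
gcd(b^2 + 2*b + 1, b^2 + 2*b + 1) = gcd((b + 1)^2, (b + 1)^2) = b^2 + 2*b + 1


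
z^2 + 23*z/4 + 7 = (z + 7/4)*(z + 4)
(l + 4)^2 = l^2 + 8*l + 16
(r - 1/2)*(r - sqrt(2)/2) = r^2 - sqrt(2)*r/2 - r/2 + sqrt(2)/4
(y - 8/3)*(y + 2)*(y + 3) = y^3 + 7*y^2/3 - 22*y/3 - 16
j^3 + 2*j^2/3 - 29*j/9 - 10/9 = (j - 5/3)*(j + 1/3)*(j + 2)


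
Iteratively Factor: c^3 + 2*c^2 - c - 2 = (c + 1)*(c^2 + c - 2) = (c - 1)*(c + 1)*(c + 2)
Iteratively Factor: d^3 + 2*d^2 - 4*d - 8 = (d + 2)*(d^2 - 4) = (d - 2)*(d + 2)*(d + 2)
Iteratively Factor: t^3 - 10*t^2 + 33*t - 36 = (t - 3)*(t^2 - 7*t + 12) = (t - 3)^2*(t - 4)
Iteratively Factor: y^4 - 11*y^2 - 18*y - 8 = (y + 1)*(y^3 - y^2 - 10*y - 8) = (y + 1)*(y + 2)*(y^2 - 3*y - 4) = (y - 4)*(y + 1)*(y + 2)*(y + 1)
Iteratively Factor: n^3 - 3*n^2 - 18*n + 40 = (n + 4)*(n^2 - 7*n + 10) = (n - 2)*(n + 4)*(n - 5)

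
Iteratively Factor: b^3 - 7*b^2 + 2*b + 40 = (b - 4)*(b^2 - 3*b - 10) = (b - 4)*(b + 2)*(b - 5)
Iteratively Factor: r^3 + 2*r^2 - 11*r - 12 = (r - 3)*(r^2 + 5*r + 4) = (r - 3)*(r + 1)*(r + 4)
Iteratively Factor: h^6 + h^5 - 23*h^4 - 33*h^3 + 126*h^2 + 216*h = (h + 3)*(h^5 - 2*h^4 - 17*h^3 + 18*h^2 + 72*h) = (h - 4)*(h + 3)*(h^4 + 2*h^3 - 9*h^2 - 18*h) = (h - 4)*(h + 2)*(h + 3)*(h^3 - 9*h) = (h - 4)*(h + 2)*(h + 3)^2*(h^2 - 3*h) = (h - 4)*(h - 3)*(h + 2)*(h + 3)^2*(h)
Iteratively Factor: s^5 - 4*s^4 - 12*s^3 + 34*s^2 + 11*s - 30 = (s - 1)*(s^4 - 3*s^3 - 15*s^2 + 19*s + 30) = (s - 1)*(s + 3)*(s^3 - 6*s^2 + 3*s + 10) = (s - 5)*(s - 1)*(s + 3)*(s^2 - s - 2) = (s - 5)*(s - 1)*(s + 1)*(s + 3)*(s - 2)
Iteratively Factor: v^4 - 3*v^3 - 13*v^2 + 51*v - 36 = (v - 3)*(v^3 - 13*v + 12) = (v - 3)*(v - 1)*(v^2 + v - 12) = (v - 3)^2*(v - 1)*(v + 4)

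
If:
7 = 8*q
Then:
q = 7/8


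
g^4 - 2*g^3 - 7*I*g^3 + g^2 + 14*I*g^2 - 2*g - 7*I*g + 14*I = (g - 2)*(g - 7*I)*(g - I)*(g + I)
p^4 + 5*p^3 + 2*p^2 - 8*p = p*(p - 1)*(p + 2)*(p + 4)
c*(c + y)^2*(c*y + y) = c^4*y + 2*c^3*y^2 + c^3*y + c^2*y^3 + 2*c^2*y^2 + c*y^3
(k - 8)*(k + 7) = k^2 - k - 56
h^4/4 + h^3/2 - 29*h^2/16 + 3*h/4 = h*(h/4 + 1)*(h - 3/2)*(h - 1/2)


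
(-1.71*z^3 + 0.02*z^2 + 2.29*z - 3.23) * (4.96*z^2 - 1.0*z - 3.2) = -8.4816*z^5 + 1.8092*z^4 + 16.8104*z^3 - 18.3748*z^2 - 4.098*z + 10.336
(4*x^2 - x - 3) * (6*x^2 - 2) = 24*x^4 - 6*x^3 - 26*x^2 + 2*x + 6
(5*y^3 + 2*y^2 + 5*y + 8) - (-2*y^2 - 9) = 5*y^3 + 4*y^2 + 5*y + 17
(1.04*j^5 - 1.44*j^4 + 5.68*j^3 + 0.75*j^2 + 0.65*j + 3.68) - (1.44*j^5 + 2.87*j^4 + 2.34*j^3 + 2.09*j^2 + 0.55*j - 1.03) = -0.4*j^5 - 4.31*j^4 + 3.34*j^3 - 1.34*j^2 + 0.1*j + 4.71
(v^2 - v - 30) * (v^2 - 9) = v^4 - v^3 - 39*v^2 + 9*v + 270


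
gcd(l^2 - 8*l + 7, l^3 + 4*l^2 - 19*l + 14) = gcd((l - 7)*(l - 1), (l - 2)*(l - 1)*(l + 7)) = l - 1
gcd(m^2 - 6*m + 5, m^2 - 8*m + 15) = m - 5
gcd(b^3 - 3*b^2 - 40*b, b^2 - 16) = 1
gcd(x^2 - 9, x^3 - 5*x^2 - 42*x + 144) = x - 3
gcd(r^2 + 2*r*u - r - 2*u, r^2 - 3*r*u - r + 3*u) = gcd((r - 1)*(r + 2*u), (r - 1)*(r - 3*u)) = r - 1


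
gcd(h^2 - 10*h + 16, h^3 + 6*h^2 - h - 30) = h - 2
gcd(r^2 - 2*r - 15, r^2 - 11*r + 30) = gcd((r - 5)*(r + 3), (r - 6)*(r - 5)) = r - 5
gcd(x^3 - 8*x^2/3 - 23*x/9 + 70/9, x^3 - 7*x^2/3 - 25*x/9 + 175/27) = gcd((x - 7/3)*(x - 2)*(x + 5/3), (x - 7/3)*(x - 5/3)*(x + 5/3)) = x^2 - 2*x/3 - 35/9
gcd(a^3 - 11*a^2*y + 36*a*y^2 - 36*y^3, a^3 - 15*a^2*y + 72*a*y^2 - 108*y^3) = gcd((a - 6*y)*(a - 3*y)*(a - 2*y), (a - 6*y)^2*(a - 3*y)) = a^2 - 9*a*y + 18*y^2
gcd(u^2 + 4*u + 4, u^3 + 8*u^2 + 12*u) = u + 2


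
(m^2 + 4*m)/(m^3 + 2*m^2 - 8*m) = 1/(m - 2)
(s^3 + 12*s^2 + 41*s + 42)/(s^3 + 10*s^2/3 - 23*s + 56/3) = 3*(s^2 + 5*s + 6)/(3*s^2 - 11*s + 8)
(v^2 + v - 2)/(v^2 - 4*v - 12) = (v - 1)/(v - 6)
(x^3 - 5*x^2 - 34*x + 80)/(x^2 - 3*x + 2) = (x^2 - 3*x - 40)/(x - 1)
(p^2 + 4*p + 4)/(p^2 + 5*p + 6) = (p + 2)/(p + 3)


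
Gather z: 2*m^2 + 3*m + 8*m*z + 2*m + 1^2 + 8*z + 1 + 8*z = 2*m^2 + 5*m + z*(8*m + 16) + 2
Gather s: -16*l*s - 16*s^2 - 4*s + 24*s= -16*s^2 + s*(20 - 16*l)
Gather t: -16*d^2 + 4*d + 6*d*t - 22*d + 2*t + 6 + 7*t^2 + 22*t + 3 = -16*d^2 - 18*d + 7*t^2 + t*(6*d + 24) + 9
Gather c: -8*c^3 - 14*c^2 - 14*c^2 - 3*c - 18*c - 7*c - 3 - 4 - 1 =-8*c^3 - 28*c^2 - 28*c - 8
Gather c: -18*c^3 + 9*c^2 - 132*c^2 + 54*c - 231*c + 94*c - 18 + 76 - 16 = -18*c^3 - 123*c^2 - 83*c + 42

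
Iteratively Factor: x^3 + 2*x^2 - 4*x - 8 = (x + 2)*(x^2 - 4) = (x + 2)^2*(x - 2)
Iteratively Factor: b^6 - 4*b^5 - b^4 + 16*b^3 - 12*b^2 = (b - 2)*(b^5 - 2*b^4 - 5*b^3 + 6*b^2) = b*(b - 2)*(b^4 - 2*b^3 - 5*b^2 + 6*b) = b*(b - 2)*(b - 1)*(b^3 - b^2 - 6*b) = b^2*(b - 2)*(b - 1)*(b^2 - b - 6) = b^2*(b - 3)*(b - 2)*(b - 1)*(b + 2)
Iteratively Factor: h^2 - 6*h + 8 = (h - 2)*(h - 4)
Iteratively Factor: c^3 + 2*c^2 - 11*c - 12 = (c + 1)*(c^2 + c - 12) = (c + 1)*(c + 4)*(c - 3)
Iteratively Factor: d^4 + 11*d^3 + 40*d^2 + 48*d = (d + 4)*(d^3 + 7*d^2 + 12*d) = (d + 3)*(d + 4)*(d^2 + 4*d) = d*(d + 3)*(d + 4)*(d + 4)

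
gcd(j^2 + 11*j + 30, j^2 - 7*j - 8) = 1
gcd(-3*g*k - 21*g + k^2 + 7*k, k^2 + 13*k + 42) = k + 7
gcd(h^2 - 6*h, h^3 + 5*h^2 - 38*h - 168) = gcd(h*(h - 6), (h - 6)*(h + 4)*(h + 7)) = h - 6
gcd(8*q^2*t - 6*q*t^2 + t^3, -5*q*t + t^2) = t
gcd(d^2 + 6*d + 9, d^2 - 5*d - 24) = d + 3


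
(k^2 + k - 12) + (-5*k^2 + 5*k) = -4*k^2 + 6*k - 12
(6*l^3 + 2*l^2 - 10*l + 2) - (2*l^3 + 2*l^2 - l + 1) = 4*l^3 - 9*l + 1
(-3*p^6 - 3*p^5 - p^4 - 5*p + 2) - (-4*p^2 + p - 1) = -3*p^6 - 3*p^5 - p^4 + 4*p^2 - 6*p + 3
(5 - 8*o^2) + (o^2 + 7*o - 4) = -7*o^2 + 7*o + 1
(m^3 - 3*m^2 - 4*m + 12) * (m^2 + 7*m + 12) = m^5 + 4*m^4 - 13*m^3 - 52*m^2 + 36*m + 144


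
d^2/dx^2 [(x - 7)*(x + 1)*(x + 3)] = 6*x - 6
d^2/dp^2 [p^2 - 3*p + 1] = 2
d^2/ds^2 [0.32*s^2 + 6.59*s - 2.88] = 0.640000000000000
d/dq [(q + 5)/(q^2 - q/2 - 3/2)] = 2*(2*q^2 - q - (q + 5)*(4*q - 1) - 3)/(-2*q^2 + q + 3)^2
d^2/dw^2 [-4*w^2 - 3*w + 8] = -8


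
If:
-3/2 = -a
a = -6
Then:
No Solution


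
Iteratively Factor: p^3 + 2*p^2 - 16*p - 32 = (p + 4)*(p^2 - 2*p - 8) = (p + 2)*(p + 4)*(p - 4)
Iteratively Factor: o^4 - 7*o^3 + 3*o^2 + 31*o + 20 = (o - 5)*(o^3 - 2*o^2 - 7*o - 4) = (o - 5)*(o - 4)*(o^2 + 2*o + 1) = (o - 5)*(o - 4)*(o + 1)*(o + 1)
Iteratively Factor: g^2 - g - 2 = (g - 2)*(g + 1)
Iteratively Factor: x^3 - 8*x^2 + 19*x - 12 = (x - 4)*(x^2 - 4*x + 3) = (x - 4)*(x - 3)*(x - 1)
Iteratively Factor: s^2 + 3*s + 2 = (s + 2)*(s + 1)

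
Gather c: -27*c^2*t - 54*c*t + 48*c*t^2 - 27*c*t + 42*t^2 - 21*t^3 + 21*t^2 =-27*c^2*t + c*(48*t^2 - 81*t) - 21*t^3 + 63*t^2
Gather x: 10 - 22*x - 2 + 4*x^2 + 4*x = 4*x^2 - 18*x + 8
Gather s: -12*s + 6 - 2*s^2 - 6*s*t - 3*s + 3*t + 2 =-2*s^2 + s*(-6*t - 15) + 3*t + 8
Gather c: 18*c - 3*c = 15*c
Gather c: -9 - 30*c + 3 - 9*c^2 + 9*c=-9*c^2 - 21*c - 6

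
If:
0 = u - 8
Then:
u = 8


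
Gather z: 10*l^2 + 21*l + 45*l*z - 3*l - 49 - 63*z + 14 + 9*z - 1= 10*l^2 + 18*l + z*(45*l - 54) - 36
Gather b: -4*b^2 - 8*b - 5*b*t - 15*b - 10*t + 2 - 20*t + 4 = -4*b^2 + b*(-5*t - 23) - 30*t + 6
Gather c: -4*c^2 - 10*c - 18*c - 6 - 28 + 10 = -4*c^2 - 28*c - 24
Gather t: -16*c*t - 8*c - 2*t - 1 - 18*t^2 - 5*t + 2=-8*c - 18*t^2 + t*(-16*c - 7) + 1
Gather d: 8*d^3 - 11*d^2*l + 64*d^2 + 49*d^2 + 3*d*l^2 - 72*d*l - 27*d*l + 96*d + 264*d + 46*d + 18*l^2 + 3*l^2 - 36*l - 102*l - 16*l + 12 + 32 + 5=8*d^3 + d^2*(113 - 11*l) + d*(3*l^2 - 99*l + 406) + 21*l^2 - 154*l + 49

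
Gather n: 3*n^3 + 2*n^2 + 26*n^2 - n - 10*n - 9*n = 3*n^3 + 28*n^2 - 20*n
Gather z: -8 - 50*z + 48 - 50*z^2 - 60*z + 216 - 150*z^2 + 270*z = -200*z^2 + 160*z + 256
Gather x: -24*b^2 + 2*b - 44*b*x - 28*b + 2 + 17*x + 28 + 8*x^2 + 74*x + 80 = -24*b^2 - 26*b + 8*x^2 + x*(91 - 44*b) + 110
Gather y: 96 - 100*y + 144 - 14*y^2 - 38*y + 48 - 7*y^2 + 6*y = -21*y^2 - 132*y + 288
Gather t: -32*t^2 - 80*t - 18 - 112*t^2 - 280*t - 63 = -144*t^2 - 360*t - 81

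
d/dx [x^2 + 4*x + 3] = 2*x + 4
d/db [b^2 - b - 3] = 2*b - 1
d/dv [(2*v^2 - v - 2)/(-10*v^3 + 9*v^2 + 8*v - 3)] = (20*v^4 - 20*v^3 - 35*v^2 + 24*v + 19)/(100*v^6 - 180*v^5 - 79*v^4 + 204*v^3 + 10*v^2 - 48*v + 9)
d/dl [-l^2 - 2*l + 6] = -2*l - 2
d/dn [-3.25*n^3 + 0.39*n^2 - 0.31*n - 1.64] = -9.75*n^2 + 0.78*n - 0.31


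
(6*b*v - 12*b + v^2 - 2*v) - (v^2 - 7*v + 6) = 6*b*v - 12*b + 5*v - 6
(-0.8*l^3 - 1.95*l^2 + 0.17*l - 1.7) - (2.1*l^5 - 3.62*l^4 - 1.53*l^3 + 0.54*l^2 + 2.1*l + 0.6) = -2.1*l^5 + 3.62*l^4 + 0.73*l^3 - 2.49*l^2 - 1.93*l - 2.3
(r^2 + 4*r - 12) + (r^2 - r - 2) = 2*r^2 + 3*r - 14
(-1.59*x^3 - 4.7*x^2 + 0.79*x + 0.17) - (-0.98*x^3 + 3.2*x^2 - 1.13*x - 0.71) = -0.61*x^3 - 7.9*x^2 + 1.92*x + 0.88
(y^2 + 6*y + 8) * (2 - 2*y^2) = -2*y^4 - 12*y^3 - 14*y^2 + 12*y + 16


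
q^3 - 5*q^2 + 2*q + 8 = (q - 4)*(q - 2)*(q + 1)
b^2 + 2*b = b*(b + 2)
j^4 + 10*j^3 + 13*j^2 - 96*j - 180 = (j - 3)*(j + 2)*(j + 5)*(j + 6)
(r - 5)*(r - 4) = r^2 - 9*r + 20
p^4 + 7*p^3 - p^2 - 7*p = p*(p - 1)*(p + 1)*(p + 7)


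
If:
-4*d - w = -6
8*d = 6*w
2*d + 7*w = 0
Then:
No Solution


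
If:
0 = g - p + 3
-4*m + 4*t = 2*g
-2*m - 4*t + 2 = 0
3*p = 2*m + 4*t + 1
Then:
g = -2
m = 1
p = 1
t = 0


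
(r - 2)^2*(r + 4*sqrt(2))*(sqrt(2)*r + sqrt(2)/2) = sqrt(2)*r^4 - 7*sqrt(2)*r^3/2 + 8*r^3 - 28*r^2 + 2*sqrt(2)*r^2 + 2*sqrt(2)*r + 16*r + 16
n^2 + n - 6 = (n - 2)*(n + 3)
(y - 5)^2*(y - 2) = y^3 - 12*y^2 + 45*y - 50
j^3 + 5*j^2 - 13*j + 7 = (j - 1)^2*(j + 7)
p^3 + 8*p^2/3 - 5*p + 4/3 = (p - 1)*(p - 1/3)*(p + 4)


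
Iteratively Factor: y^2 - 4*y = (y - 4)*(y)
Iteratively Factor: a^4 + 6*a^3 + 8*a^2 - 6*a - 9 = (a + 3)*(a^3 + 3*a^2 - a - 3) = (a + 3)^2*(a^2 - 1) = (a + 1)*(a + 3)^2*(a - 1)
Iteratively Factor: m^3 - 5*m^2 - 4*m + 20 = (m - 2)*(m^2 - 3*m - 10) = (m - 2)*(m + 2)*(m - 5)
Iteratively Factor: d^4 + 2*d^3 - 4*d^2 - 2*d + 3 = (d - 1)*(d^3 + 3*d^2 - d - 3) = (d - 1)*(d + 1)*(d^2 + 2*d - 3) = (d - 1)*(d + 1)*(d + 3)*(d - 1)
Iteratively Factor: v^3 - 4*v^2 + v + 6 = (v - 2)*(v^2 - 2*v - 3) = (v - 2)*(v + 1)*(v - 3)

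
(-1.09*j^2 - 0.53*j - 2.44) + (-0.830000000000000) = -1.09*j^2 - 0.53*j - 3.27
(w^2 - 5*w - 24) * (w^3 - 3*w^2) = w^5 - 8*w^4 - 9*w^3 + 72*w^2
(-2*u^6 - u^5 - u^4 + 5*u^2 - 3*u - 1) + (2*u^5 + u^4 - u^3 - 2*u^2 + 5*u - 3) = -2*u^6 + u^5 - u^3 + 3*u^2 + 2*u - 4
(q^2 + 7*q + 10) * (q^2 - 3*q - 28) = q^4 + 4*q^3 - 39*q^2 - 226*q - 280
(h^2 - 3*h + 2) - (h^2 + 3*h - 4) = 6 - 6*h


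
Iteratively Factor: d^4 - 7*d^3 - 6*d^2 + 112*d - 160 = (d - 5)*(d^3 - 2*d^2 - 16*d + 32) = (d - 5)*(d + 4)*(d^2 - 6*d + 8) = (d - 5)*(d - 2)*(d + 4)*(d - 4)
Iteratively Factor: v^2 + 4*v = (v + 4)*(v)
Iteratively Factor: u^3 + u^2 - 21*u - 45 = (u + 3)*(u^2 - 2*u - 15) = (u - 5)*(u + 3)*(u + 3)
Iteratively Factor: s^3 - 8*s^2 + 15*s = (s - 3)*(s^2 - 5*s) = (s - 5)*(s - 3)*(s)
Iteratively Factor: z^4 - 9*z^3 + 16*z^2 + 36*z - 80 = (z + 2)*(z^3 - 11*z^2 + 38*z - 40) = (z - 5)*(z + 2)*(z^2 - 6*z + 8) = (z - 5)*(z - 4)*(z + 2)*(z - 2)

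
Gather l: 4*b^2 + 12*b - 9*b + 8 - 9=4*b^2 + 3*b - 1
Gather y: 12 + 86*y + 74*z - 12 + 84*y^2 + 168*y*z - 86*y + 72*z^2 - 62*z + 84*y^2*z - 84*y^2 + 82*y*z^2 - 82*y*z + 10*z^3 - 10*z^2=84*y^2*z + y*(82*z^2 + 86*z) + 10*z^3 + 62*z^2 + 12*z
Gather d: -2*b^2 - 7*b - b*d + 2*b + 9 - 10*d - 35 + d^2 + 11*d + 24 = -2*b^2 - 5*b + d^2 + d*(1 - b) - 2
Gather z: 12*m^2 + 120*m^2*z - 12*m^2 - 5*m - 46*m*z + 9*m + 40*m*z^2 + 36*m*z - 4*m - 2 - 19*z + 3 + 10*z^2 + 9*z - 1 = z^2*(40*m + 10) + z*(120*m^2 - 10*m - 10)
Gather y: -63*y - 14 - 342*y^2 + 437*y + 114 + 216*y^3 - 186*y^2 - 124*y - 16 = 216*y^3 - 528*y^2 + 250*y + 84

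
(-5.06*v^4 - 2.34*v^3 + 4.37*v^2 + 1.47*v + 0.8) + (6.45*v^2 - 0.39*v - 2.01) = -5.06*v^4 - 2.34*v^3 + 10.82*v^2 + 1.08*v - 1.21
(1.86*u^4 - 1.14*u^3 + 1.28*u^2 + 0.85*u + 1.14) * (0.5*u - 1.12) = 0.93*u^5 - 2.6532*u^4 + 1.9168*u^3 - 1.0086*u^2 - 0.382*u - 1.2768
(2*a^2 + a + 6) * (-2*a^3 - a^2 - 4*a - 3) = -4*a^5 - 4*a^4 - 21*a^3 - 16*a^2 - 27*a - 18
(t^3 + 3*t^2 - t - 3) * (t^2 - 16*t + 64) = t^5 - 13*t^4 + 15*t^3 + 205*t^2 - 16*t - 192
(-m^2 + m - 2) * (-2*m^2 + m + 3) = 2*m^4 - 3*m^3 + 2*m^2 + m - 6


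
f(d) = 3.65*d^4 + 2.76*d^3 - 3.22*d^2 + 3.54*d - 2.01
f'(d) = 14.6*d^3 + 8.28*d^2 - 6.44*d + 3.54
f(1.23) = 10.96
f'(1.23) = 35.31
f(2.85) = 286.62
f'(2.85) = 390.42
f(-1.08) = -8.10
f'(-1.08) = 1.76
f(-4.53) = 1196.35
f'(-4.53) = -1154.59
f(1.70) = 38.75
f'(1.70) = 88.25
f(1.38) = 17.23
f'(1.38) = 48.79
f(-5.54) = 2848.47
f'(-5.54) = -2189.12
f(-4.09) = 762.19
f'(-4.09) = -830.51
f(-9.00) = 21640.92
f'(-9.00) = -9911.22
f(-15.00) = 174686.64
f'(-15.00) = -47311.86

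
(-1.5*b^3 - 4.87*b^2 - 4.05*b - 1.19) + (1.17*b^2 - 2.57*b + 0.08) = -1.5*b^3 - 3.7*b^2 - 6.62*b - 1.11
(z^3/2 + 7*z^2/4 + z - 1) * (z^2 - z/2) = z^5/2 + 3*z^4/2 + z^3/8 - 3*z^2/2 + z/2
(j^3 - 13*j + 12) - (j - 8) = j^3 - 14*j + 20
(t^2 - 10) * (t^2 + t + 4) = t^4 + t^3 - 6*t^2 - 10*t - 40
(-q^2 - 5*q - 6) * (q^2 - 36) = -q^4 - 5*q^3 + 30*q^2 + 180*q + 216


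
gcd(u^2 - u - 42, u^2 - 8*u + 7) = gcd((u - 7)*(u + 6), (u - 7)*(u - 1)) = u - 7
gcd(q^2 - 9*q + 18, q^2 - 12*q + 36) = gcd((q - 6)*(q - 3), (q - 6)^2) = q - 6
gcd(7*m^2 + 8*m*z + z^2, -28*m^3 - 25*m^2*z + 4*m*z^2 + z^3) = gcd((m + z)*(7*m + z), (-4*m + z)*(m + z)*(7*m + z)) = 7*m^2 + 8*m*z + z^2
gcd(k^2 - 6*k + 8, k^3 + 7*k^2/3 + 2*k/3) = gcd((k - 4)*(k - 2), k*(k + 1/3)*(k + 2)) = 1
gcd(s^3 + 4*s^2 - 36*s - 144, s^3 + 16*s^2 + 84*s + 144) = s^2 + 10*s + 24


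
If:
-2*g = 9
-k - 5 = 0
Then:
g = -9/2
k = -5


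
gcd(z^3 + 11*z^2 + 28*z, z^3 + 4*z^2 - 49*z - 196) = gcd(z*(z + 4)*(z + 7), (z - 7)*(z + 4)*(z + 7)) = z^2 + 11*z + 28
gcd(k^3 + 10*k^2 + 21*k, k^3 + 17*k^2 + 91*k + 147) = k^2 + 10*k + 21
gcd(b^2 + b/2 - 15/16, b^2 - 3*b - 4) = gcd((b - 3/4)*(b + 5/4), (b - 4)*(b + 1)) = 1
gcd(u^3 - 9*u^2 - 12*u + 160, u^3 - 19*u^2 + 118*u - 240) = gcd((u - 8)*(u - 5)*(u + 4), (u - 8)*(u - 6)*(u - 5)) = u^2 - 13*u + 40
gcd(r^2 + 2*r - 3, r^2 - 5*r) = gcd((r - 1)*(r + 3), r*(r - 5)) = 1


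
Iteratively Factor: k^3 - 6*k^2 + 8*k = (k - 2)*(k^2 - 4*k) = k*(k - 2)*(k - 4)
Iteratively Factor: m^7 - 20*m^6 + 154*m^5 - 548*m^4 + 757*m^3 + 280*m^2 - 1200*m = (m + 1)*(m^6 - 21*m^5 + 175*m^4 - 723*m^3 + 1480*m^2 - 1200*m) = (m - 5)*(m + 1)*(m^5 - 16*m^4 + 95*m^3 - 248*m^2 + 240*m) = (m - 5)*(m - 4)*(m + 1)*(m^4 - 12*m^3 + 47*m^2 - 60*m) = (m - 5)*(m - 4)^2*(m + 1)*(m^3 - 8*m^2 + 15*m) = m*(m - 5)*(m - 4)^2*(m + 1)*(m^2 - 8*m + 15) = m*(m - 5)*(m - 4)^2*(m - 3)*(m + 1)*(m - 5)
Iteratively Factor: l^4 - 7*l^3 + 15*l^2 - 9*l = (l - 1)*(l^3 - 6*l^2 + 9*l) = (l - 3)*(l - 1)*(l^2 - 3*l) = l*(l - 3)*(l - 1)*(l - 3)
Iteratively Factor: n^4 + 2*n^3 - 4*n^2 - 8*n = (n)*(n^3 + 2*n^2 - 4*n - 8) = n*(n + 2)*(n^2 - 4) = n*(n - 2)*(n + 2)*(n + 2)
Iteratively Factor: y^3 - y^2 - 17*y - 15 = (y + 1)*(y^2 - 2*y - 15) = (y - 5)*(y + 1)*(y + 3)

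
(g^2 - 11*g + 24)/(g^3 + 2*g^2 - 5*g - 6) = (g^2 - 11*g + 24)/(g^3 + 2*g^2 - 5*g - 6)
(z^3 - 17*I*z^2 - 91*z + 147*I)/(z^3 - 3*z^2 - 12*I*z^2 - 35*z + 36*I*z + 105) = (z^2 - 10*I*z - 21)/(z^2 - z*(3 + 5*I) + 15*I)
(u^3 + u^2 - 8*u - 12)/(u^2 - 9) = (u^2 + 4*u + 4)/(u + 3)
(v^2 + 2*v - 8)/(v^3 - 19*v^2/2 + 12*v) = 2*(v^2 + 2*v - 8)/(v*(2*v^2 - 19*v + 24))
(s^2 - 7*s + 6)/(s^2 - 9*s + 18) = (s - 1)/(s - 3)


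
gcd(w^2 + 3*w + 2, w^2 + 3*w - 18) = 1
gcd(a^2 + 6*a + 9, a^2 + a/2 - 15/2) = a + 3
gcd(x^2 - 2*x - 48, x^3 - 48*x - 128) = x - 8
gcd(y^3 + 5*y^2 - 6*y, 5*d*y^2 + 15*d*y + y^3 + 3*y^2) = y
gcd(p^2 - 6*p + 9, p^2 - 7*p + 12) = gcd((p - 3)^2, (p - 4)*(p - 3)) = p - 3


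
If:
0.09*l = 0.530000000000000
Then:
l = 5.89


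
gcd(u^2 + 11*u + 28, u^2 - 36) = 1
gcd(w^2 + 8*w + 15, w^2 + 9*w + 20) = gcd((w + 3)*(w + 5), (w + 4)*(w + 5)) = w + 5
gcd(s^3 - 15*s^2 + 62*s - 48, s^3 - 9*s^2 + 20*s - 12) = s^2 - 7*s + 6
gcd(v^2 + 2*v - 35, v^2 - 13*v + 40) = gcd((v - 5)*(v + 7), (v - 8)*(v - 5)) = v - 5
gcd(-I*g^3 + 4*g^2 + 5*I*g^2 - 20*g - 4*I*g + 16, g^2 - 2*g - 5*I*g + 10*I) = 1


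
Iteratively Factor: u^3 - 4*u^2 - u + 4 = (u + 1)*(u^2 - 5*u + 4) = (u - 1)*(u + 1)*(u - 4)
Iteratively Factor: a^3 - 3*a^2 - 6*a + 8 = (a + 2)*(a^2 - 5*a + 4) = (a - 4)*(a + 2)*(a - 1)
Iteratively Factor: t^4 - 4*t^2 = (t + 2)*(t^3 - 2*t^2) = t*(t + 2)*(t^2 - 2*t) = t^2*(t + 2)*(t - 2)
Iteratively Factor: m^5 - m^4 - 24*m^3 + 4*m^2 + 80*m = (m - 5)*(m^4 + 4*m^3 - 4*m^2 - 16*m) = (m - 5)*(m - 2)*(m^3 + 6*m^2 + 8*m) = (m - 5)*(m - 2)*(m + 2)*(m^2 + 4*m) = (m - 5)*(m - 2)*(m + 2)*(m + 4)*(m)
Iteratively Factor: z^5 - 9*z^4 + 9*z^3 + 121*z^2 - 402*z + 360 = (z + 4)*(z^4 - 13*z^3 + 61*z^2 - 123*z + 90) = (z - 2)*(z + 4)*(z^3 - 11*z^2 + 39*z - 45) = (z - 3)*(z - 2)*(z + 4)*(z^2 - 8*z + 15) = (z - 3)^2*(z - 2)*(z + 4)*(z - 5)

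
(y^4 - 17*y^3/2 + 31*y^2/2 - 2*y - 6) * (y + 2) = y^5 - 13*y^4/2 - 3*y^3/2 + 29*y^2 - 10*y - 12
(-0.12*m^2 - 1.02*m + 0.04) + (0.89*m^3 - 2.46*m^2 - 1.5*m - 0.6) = 0.89*m^3 - 2.58*m^2 - 2.52*m - 0.56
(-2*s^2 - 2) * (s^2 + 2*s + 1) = -2*s^4 - 4*s^3 - 4*s^2 - 4*s - 2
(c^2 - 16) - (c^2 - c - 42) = c + 26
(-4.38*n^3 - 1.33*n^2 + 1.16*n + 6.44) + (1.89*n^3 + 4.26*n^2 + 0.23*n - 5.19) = -2.49*n^3 + 2.93*n^2 + 1.39*n + 1.25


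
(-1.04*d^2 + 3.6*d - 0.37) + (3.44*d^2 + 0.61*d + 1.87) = 2.4*d^2 + 4.21*d + 1.5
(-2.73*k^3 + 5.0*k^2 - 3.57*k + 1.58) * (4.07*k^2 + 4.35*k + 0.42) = -11.1111*k^5 + 8.4745*k^4 + 6.0735*k^3 - 6.9989*k^2 + 5.3736*k + 0.6636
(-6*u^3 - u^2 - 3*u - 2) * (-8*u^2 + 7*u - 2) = 48*u^5 - 34*u^4 + 29*u^3 - 3*u^2 - 8*u + 4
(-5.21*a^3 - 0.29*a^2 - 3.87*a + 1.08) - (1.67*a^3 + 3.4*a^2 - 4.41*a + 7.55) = -6.88*a^3 - 3.69*a^2 + 0.54*a - 6.47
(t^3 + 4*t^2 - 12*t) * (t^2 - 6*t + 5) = t^5 - 2*t^4 - 31*t^3 + 92*t^2 - 60*t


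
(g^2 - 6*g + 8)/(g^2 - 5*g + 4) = (g - 2)/(g - 1)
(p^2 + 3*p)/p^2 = (p + 3)/p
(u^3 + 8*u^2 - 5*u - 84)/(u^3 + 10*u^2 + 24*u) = (u^2 + 4*u - 21)/(u*(u + 6))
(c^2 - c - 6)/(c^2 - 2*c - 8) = (c - 3)/(c - 4)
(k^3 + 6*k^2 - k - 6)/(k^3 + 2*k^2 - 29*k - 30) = (k - 1)/(k - 5)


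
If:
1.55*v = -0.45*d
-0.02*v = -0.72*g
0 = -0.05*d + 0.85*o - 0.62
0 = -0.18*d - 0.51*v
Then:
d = 0.00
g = 0.00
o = 0.73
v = 0.00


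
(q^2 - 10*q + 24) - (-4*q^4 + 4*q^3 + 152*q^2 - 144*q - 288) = 4*q^4 - 4*q^3 - 151*q^2 + 134*q + 312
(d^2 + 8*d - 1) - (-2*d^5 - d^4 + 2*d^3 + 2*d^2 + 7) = 2*d^5 + d^4 - 2*d^3 - d^2 + 8*d - 8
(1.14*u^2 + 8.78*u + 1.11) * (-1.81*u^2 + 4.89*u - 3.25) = -2.0634*u^4 - 10.3172*u^3 + 37.2201*u^2 - 23.1071*u - 3.6075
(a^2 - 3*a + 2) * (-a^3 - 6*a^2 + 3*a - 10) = -a^5 - 3*a^4 + 19*a^3 - 31*a^2 + 36*a - 20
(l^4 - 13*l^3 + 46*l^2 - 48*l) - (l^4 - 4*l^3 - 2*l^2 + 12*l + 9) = -9*l^3 + 48*l^2 - 60*l - 9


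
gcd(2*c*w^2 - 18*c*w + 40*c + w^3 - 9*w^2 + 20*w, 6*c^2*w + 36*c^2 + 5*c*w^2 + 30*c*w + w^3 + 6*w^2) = 2*c + w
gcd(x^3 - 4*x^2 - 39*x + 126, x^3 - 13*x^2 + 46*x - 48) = x - 3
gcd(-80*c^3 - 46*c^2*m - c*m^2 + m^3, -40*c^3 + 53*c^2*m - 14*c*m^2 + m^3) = 8*c - m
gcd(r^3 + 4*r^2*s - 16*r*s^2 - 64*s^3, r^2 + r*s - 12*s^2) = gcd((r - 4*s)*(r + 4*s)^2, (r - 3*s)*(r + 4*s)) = r + 4*s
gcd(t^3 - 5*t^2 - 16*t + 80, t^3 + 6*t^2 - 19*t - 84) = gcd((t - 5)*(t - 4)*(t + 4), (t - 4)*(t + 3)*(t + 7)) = t - 4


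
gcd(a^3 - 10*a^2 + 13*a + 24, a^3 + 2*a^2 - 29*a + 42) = a - 3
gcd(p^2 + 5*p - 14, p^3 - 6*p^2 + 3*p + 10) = p - 2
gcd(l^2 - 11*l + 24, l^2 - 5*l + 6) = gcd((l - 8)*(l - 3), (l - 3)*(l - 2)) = l - 3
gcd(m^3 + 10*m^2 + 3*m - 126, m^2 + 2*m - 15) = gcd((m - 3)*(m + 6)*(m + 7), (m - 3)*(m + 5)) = m - 3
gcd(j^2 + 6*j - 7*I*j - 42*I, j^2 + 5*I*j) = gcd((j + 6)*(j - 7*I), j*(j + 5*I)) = 1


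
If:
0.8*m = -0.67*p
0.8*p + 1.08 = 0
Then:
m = 1.13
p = -1.35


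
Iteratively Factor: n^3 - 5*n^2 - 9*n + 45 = (n - 5)*(n^2 - 9) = (n - 5)*(n + 3)*(n - 3)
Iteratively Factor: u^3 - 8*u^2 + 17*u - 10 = (u - 2)*(u^2 - 6*u + 5) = (u - 2)*(u - 1)*(u - 5)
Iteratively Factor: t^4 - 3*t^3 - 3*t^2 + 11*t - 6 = (t - 1)*(t^3 - 2*t^2 - 5*t + 6) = (t - 1)^2*(t^2 - t - 6) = (t - 1)^2*(t + 2)*(t - 3)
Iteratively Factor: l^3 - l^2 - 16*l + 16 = (l + 4)*(l^2 - 5*l + 4) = (l - 4)*(l + 4)*(l - 1)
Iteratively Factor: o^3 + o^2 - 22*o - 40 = (o - 5)*(o^2 + 6*o + 8) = (o - 5)*(o + 4)*(o + 2)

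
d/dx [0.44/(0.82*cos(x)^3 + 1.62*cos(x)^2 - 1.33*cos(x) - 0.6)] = (1.0824*cos(x)^2 + 1.4256*cos(x) - 0.5852)*sin(x)/(0.82*cos(x)^3 + 1.62*cos(x)^2 - 1.33*cos(x) - 0.6)^2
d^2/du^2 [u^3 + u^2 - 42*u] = 6*u + 2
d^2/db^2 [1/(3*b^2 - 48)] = 2*(3*b^2 + 16)/(3*(b^2 - 16)^3)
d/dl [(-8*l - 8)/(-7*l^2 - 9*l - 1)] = 8*(7*l^2 + 9*l - (l + 1)*(14*l + 9) + 1)/(7*l^2 + 9*l + 1)^2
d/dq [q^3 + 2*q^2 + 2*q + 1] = 3*q^2 + 4*q + 2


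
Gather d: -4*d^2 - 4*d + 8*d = -4*d^2 + 4*d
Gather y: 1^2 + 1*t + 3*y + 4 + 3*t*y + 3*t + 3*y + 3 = 4*t + y*(3*t + 6) + 8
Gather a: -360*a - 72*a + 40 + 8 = 48 - 432*a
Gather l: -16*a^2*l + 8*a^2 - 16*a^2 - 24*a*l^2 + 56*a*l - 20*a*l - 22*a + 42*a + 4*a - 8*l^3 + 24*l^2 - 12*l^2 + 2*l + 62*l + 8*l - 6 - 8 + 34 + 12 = -8*a^2 + 24*a - 8*l^3 + l^2*(12 - 24*a) + l*(-16*a^2 + 36*a + 72) + 32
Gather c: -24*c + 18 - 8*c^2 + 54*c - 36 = -8*c^2 + 30*c - 18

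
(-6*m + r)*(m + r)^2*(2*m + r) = -12*m^4 - 28*m^3*r - 19*m^2*r^2 - 2*m*r^3 + r^4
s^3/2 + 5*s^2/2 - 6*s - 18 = (s/2 + 1)*(s - 3)*(s + 6)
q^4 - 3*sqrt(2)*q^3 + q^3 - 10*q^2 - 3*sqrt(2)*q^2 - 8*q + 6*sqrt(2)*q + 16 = (q - 1)*(q + 2)*(q - 4*sqrt(2))*(q + sqrt(2))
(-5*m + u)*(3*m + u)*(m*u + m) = -15*m^3*u - 15*m^3 - 2*m^2*u^2 - 2*m^2*u + m*u^3 + m*u^2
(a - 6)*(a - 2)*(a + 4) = a^3 - 4*a^2 - 20*a + 48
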